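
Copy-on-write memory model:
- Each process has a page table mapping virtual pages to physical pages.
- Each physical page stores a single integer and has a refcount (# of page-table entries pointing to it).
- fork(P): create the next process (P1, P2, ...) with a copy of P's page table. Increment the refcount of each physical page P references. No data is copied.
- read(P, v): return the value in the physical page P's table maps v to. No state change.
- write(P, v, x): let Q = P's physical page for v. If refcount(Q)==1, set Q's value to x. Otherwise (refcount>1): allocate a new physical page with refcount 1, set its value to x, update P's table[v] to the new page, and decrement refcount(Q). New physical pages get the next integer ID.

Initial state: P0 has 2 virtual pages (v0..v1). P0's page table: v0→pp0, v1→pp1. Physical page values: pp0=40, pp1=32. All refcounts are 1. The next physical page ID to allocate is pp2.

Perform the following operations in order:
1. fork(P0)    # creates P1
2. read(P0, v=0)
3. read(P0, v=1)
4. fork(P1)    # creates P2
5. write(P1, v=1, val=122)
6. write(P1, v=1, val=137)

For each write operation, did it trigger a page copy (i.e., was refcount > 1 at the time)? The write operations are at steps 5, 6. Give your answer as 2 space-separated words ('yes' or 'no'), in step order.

Op 1: fork(P0) -> P1. 2 ppages; refcounts: pp0:2 pp1:2
Op 2: read(P0, v0) -> 40. No state change.
Op 3: read(P0, v1) -> 32. No state change.
Op 4: fork(P1) -> P2. 2 ppages; refcounts: pp0:3 pp1:3
Op 5: write(P1, v1, 122). refcount(pp1)=3>1 -> COPY to pp2. 3 ppages; refcounts: pp0:3 pp1:2 pp2:1
Op 6: write(P1, v1, 137). refcount(pp2)=1 -> write in place. 3 ppages; refcounts: pp0:3 pp1:2 pp2:1

yes no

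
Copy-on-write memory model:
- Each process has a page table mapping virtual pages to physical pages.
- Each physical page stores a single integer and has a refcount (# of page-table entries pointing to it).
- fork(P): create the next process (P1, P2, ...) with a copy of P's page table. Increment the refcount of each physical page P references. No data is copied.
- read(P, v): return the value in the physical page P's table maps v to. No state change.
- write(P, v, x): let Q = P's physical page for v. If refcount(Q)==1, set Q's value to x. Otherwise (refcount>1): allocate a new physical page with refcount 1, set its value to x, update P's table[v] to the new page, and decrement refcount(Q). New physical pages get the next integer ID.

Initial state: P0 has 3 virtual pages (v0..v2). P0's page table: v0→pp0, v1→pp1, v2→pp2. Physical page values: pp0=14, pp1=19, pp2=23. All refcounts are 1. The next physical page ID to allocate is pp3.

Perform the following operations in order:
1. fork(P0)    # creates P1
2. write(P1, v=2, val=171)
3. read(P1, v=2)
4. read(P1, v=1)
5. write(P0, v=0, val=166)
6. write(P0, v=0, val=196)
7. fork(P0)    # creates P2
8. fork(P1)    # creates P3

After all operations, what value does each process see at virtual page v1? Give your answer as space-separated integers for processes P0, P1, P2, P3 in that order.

Op 1: fork(P0) -> P1. 3 ppages; refcounts: pp0:2 pp1:2 pp2:2
Op 2: write(P1, v2, 171). refcount(pp2)=2>1 -> COPY to pp3. 4 ppages; refcounts: pp0:2 pp1:2 pp2:1 pp3:1
Op 3: read(P1, v2) -> 171. No state change.
Op 4: read(P1, v1) -> 19. No state change.
Op 5: write(P0, v0, 166). refcount(pp0)=2>1 -> COPY to pp4. 5 ppages; refcounts: pp0:1 pp1:2 pp2:1 pp3:1 pp4:1
Op 6: write(P0, v0, 196). refcount(pp4)=1 -> write in place. 5 ppages; refcounts: pp0:1 pp1:2 pp2:1 pp3:1 pp4:1
Op 7: fork(P0) -> P2. 5 ppages; refcounts: pp0:1 pp1:3 pp2:2 pp3:1 pp4:2
Op 8: fork(P1) -> P3. 5 ppages; refcounts: pp0:2 pp1:4 pp2:2 pp3:2 pp4:2
P0: v1 -> pp1 = 19
P1: v1 -> pp1 = 19
P2: v1 -> pp1 = 19
P3: v1 -> pp1 = 19

Answer: 19 19 19 19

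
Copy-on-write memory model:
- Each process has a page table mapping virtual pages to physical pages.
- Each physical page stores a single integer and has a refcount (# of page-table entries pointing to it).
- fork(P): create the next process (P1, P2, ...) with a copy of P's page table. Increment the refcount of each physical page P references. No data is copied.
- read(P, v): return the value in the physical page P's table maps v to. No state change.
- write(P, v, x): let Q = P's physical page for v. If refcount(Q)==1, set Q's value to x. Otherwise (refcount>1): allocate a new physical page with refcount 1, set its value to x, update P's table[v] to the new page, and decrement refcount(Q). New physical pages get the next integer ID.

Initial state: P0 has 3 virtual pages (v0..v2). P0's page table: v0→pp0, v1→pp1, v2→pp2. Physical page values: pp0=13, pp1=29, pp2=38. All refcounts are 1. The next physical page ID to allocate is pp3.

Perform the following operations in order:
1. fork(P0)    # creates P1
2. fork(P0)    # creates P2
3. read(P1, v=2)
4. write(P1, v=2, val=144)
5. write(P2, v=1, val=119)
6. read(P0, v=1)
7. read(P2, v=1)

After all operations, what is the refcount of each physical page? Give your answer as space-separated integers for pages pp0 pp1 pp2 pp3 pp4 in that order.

Answer: 3 2 2 1 1

Derivation:
Op 1: fork(P0) -> P1. 3 ppages; refcounts: pp0:2 pp1:2 pp2:2
Op 2: fork(P0) -> P2. 3 ppages; refcounts: pp0:3 pp1:3 pp2:3
Op 3: read(P1, v2) -> 38. No state change.
Op 4: write(P1, v2, 144). refcount(pp2)=3>1 -> COPY to pp3. 4 ppages; refcounts: pp0:3 pp1:3 pp2:2 pp3:1
Op 5: write(P2, v1, 119). refcount(pp1)=3>1 -> COPY to pp4. 5 ppages; refcounts: pp0:3 pp1:2 pp2:2 pp3:1 pp4:1
Op 6: read(P0, v1) -> 29. No state change.
Op 7: read(P2, v1) -> 119. No state change.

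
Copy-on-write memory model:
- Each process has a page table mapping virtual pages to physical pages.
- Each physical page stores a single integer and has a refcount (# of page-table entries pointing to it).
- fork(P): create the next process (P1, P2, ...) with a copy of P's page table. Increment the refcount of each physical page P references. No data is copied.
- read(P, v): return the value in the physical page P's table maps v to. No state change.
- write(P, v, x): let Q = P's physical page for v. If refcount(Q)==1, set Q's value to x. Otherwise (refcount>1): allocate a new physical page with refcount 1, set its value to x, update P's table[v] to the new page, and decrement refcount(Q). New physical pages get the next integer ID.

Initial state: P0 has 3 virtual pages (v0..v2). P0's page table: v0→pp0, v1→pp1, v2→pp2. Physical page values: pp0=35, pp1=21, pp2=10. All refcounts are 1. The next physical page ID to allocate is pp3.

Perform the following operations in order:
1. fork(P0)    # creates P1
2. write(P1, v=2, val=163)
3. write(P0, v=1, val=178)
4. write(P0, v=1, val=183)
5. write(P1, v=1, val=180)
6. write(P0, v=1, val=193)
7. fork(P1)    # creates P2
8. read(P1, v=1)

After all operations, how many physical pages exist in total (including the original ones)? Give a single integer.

Answer: 5

Derivation:
Op 1: fork(P0) -> P1. 3 ppages; refcounts: pp0:2 pp1:2 pp2:2
Op 2: write(P1, v2, 163). refcount(pp2)=2>1 -> COPY to pp3. 4 ppages; refcounts: pp0:2 pp1:2 pp2:1 pp3:1
Op 3: write(P0, v1, 178). refcount(pp1)=2>1 -> COPY to pp4. 5 ppages; refcounts: pp0:2 pp1:1 pp2:1 pp3:1 pp4:1
Op 4: write(P0, v1, 183). refcount(pp4)=1 -> write in place. 5 ppages; refcounts: pp0:2 pp1:1 pp2:1 pp3:1 pp4:1
Op 5: write(P1, v1, 180). refcount(pp1)=1 -> write in place. 5 ppages; refcounts: pp0:2 pp1:1 pp2:1 pp3:1 pp4:1
Op 6: write(P0, v1, 193). refcount(pp4)=1 -> write in place. 5 ppages; refcounts: pp0:2 pp1:1 pp2:1 pp3:1 pp4:1
Op 7: fork(P1) -> P2. 5 ppages; refcounts: pp0:3 pp1:2 pp2:1 pp3:2 pp4:1
Op 8: read(P1, v1) -> 180. No state change.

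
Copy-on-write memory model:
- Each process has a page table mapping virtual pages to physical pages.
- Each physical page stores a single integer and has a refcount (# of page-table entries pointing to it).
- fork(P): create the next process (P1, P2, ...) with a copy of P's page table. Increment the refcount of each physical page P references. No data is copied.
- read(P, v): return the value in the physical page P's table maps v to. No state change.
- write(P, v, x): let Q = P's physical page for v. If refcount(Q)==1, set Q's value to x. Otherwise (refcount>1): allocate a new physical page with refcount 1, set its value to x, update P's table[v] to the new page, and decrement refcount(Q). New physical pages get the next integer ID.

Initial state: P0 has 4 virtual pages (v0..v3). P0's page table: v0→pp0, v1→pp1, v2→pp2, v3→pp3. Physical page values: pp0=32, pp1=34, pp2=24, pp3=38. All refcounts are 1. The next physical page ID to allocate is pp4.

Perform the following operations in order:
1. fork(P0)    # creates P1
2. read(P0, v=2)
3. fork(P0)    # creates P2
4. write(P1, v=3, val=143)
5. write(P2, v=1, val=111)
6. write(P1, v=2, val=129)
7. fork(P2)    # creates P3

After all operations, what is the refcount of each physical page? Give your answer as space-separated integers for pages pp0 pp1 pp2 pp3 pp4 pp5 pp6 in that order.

Op 1: fork(P0) -> P1. 4 ppages; refcounts: pp0:2 pp1:2 pp2:2 pp3:2
Op 2: read(P0, v2) -> 24. No state change.
Op 3: fork(P0) -> P2. 4 ppages; refcounts: pp0:3 pp1:3 pp2:3 pp3:3
Op 4: write(P1, v3, 143). refcount(pp3)=3>1 -> COPY to pp4. 5 ppages; refcounts: pp0:3 pp1:3 pp2:3 pp3:2 pp4:1
Op 5: write(P2, v1, 111). refcount(pp1)=3>1 -> COPY to pp5. 6 ppages; refcounts: pp0:3 pp1:2 pp2:3 pp3:2 pp4:1 pp5:1
Op 6: write(P1, v2, 129). refcount(pp2)=3>1 -> COPY to pp6. 7 ppages; refcounts: pp0:3 pp1:2 pp2:2 pp3:2 pp4:1 pp5:1 pp6:1
Op 7: fork(P2) -> P3. 7 ppages; refcounts: pp0:4 pp1:2 pp2:3 pp3:3 pp4:1 pp5:2 pp6:1

Answer: 4 2 3 3 1 2 1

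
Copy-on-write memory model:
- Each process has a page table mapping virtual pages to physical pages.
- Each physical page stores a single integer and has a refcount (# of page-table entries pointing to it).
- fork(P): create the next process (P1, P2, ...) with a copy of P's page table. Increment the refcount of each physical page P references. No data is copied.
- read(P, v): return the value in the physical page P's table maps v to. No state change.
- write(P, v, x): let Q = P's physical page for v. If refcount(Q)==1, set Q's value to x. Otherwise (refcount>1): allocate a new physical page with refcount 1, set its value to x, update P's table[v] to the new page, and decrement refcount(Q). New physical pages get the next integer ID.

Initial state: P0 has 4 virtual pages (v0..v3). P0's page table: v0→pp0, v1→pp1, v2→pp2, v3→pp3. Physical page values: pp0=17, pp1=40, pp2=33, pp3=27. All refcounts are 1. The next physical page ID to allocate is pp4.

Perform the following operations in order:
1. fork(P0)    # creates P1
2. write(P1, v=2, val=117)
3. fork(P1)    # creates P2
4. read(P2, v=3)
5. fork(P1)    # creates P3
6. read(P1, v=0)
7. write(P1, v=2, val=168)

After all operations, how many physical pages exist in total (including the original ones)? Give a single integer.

Answer: 6

Derivation:
Op 1: fork(P0) -> P1. 4 ppages; refcounts: pp0:2 pp1:2 pp2:2 pp3:2
Op 2: write(P1, v2, 117). refcount(pp2)=2>1 -> COPY to pp4. 5 ppages; refcounts: pp0:2 pp1:2 pp2:1 pp3:2 pp4:1
Op 3: fork(P1) -> P2. 5 ppages; refcounts: pp0:3 pp1:3 pp2:1 pp3:3 pp4:2
Op 4: read(P2, v3) -> 27. No state change.
Op 5: fork(P1) -> P3. 5 ppages; refcounts: pp0:4 pp1:4 pp2:1 pp3:4 pp4:3
Op 6: read(P1, v0) -> 17. No state change.
Op 7: write(P1, v2, 168). refcount(pp4)=3>1 -> COPY to pp5. 6 ppages; refcounts: pp0:4 pp1:4 pp2:1 pp3:4 pp4:2 pp5:1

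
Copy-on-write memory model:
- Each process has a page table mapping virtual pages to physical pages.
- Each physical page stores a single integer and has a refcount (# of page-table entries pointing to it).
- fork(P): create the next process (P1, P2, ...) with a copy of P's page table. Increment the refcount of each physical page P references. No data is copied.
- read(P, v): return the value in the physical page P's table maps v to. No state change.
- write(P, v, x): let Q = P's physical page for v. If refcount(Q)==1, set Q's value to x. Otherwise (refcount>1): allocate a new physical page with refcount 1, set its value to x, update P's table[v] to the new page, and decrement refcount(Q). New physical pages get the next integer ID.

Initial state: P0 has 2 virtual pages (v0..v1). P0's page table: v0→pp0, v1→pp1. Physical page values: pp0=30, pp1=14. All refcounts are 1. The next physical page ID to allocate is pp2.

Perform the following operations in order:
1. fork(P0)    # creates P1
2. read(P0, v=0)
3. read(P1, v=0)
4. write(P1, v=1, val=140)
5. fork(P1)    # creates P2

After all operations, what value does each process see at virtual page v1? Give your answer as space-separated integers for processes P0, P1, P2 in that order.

Op 1: fork(P0) -> P1. 2 ppages; refcounts: pp0:2 pp1:2
Op 2: read(P0, v0) -> 30. No state change.
Op 3: read(P1, v0) -> 30. No state change.
Op 4: write(P1, v1, 140). refcount(pp1)=2>1 -> COPY to pp2. 3 ppages; refcounts: pp0:2 pp1:1 pp2:1
Op 5: fork(P1) -> P2. 3 ppages; refcounts: pp0:3 pp1:1 pp2:2
P0: v1 -> pp1 = 14
P1: v1 -> pp2 = 140
P2: v1 -> pp2 = 140

Answer: 14 140 140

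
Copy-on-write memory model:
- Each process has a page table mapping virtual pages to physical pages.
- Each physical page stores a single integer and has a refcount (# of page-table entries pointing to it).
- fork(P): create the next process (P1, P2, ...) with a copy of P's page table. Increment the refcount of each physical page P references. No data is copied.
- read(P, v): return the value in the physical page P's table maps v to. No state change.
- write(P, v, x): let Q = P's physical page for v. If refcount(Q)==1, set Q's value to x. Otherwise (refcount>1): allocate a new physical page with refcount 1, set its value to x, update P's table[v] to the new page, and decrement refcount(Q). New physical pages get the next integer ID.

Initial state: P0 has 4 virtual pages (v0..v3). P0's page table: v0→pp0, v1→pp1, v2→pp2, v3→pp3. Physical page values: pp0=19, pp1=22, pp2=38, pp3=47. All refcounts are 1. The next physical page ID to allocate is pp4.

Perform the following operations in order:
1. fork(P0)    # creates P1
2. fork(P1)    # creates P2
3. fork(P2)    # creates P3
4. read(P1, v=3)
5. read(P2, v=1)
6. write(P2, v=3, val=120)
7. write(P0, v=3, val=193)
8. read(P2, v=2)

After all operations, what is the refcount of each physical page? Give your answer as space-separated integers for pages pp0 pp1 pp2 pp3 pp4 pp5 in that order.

Op 1: fork(P0) -> P1. 4 ppages; refcounts: pp0:2 pp1:2 pp2:2 pp3:2
Op 2: fork(P1) -> P2. 4 ppages; refcounts: pp0:3 pp1:3 pp2:3 pp3:3
Op 3: fork(P2) -> P3. 4 ppages; refcounts: pp0:4 pp1:4 pp2:4 pp3:4
Op 4: read(P1, v3) -> 47. No state change.
Op 5: read(P2, v1) -> 22. No state change.
Op 6: write(P2, v3, 120). refcount(pp3)=4>1 -> COPY to pp4. 5 ppages; refcounts: pp0:4 pp1:4 pp2:4 pp3:3 pp4:1
Op 7: write(P0, v3, 193). refcount(pp3)=3>1 -> COPY to pp5. 6 ppages; refcounts: pp0:4 pp1:4 pp2:4 pp3:2 pp4:1 pp5:1
Op 8: read(P2, v2) -> 38. No state change.

Answer: 4 4 4 2 1 1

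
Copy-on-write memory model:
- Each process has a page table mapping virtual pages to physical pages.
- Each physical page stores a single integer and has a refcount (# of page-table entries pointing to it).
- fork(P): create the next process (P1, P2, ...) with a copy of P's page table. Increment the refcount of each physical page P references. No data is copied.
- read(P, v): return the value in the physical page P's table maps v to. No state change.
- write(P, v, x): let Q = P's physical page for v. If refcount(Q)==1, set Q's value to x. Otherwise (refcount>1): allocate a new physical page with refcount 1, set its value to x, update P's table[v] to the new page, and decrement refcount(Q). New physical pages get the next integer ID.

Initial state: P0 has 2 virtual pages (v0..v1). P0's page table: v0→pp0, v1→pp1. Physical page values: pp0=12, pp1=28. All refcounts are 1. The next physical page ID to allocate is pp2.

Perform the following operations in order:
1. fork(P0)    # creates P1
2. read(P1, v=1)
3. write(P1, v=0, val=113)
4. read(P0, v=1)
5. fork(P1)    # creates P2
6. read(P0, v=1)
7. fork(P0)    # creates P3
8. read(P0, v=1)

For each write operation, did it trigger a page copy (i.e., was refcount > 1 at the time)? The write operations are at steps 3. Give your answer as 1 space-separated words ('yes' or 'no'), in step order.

Op 1: fork(P0) -> P1. 2 ppages; refcounts: pp0:2 pp1:2
Op 2: read(P1, v1) -> 28. No state change.
Op 3: write(P1, v0, 113). refcount(pp0)=2>1 -> COPY to pp2. 3 ppages; refcounts: pp0:1 pp1:2 pp2:1
Op 4: read(P0, v1) -> 28. No state change.
Op 5: fork(P1) -> P2. 3 ppages; refcounts: pp0:1 pp1:3 pp2:2
Op 6: read(P0, v1) -> 28. No state change.
Op 7: fork(P0) -> P3. 3 ppages; refcounts: pp0:2 pp1:4 pp2:2
Op 8: read(P0, v1) -> 28. No state change.

yes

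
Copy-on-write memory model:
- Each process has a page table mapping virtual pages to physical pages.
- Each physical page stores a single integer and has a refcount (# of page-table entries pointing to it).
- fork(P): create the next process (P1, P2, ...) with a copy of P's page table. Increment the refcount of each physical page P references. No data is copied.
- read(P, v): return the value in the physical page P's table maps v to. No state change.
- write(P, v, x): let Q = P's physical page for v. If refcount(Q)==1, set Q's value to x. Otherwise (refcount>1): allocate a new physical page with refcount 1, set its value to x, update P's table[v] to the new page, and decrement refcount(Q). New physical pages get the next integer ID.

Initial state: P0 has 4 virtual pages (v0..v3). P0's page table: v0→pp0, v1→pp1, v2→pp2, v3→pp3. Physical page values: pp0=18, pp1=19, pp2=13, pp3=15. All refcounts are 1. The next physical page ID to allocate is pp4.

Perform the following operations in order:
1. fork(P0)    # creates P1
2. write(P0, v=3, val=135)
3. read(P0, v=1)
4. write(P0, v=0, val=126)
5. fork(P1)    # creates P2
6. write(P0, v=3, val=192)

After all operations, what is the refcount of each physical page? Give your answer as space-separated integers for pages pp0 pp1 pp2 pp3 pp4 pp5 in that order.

Op 1: fork(P0) -> P1. 4 ppages; refcounts: pp0:2 pp1:2 pp2:2 pp3:2
Op 2: write(P0, v3, 135). refcount(pp3)=2>1 -> COPY to pp4. 5 ppages; refcounts: pp0:2 pp1:2 pp2:2 pp3:1 pp4:1
Op 3: read(P0, v1) -> 19. No state change.
Op 4: write(P0, v0, 126). refcount(pp0)=2>1 -> COPY to pp5. 6 ppages; refcounts: pp0:1 pp1:2 pp2:2 pp3:1 pp4:1 pp5:1
Op 5: fork(P1) -> P2. 6 ppages; refcounts: pp0:2 pp1:3 pp2:3 pp3:2 pp4:1 pp5:1
Op 6: write(P0, v3, 192). refcount(pp4)=1 -> write in place. 6 ppages; refcounts: pp0:2 pp1:3 pp2:3 pp3:2 pp4:1 pp5:1

Answer: 2 3 3 2 1 1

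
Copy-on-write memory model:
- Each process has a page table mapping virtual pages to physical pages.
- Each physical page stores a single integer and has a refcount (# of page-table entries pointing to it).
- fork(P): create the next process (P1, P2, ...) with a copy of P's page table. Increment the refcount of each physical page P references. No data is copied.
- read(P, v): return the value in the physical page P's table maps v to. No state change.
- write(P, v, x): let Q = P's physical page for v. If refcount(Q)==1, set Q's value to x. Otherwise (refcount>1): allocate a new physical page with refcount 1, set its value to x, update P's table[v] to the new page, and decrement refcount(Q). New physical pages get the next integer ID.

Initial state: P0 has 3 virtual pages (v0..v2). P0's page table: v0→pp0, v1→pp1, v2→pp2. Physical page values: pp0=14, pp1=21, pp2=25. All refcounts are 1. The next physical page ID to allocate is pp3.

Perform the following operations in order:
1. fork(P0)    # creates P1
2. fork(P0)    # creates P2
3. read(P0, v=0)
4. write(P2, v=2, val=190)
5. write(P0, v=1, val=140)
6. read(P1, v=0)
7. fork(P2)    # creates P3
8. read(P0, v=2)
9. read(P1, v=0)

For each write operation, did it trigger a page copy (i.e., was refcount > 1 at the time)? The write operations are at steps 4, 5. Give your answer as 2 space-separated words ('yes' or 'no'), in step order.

Op 1: fork(P0) -> P1. 3 ppages; refcounts: pp0:2 pp1:2 pp2:2
Op 2: fork(P0) -> P2. 3 ppages; refcounts: pp0:3 pp1:3 pp2:3
Op 3: read(P0, v0) -> 14. No state change.
Op 4: write(P2, v2, 190). refcount(pp2)=3>1 -> COPY to pp3. 4 ppages; refcounts: pp0:3 pp1:3 pp2:2 pp3:1
Op 5: write(P0, v1, 140). refcount(pp1)=3>1 -> COPY to pp4. 5 ppages; refcounts: pp0:3 pp1:2 pp2:2 pp3:1 pp4:1
Op 6: read(P1, v0) -> 14. No state change.
Op 7: fork(P2) -> P3. 5 ppages; refcounts: pp0:4 pp1:3 pp2:2 pp3:2 pp4:1
Op 8: read(P0, v2) -> 25. No state change.
Op 9: read(P1, v0) -> 14. No state change.

yes yes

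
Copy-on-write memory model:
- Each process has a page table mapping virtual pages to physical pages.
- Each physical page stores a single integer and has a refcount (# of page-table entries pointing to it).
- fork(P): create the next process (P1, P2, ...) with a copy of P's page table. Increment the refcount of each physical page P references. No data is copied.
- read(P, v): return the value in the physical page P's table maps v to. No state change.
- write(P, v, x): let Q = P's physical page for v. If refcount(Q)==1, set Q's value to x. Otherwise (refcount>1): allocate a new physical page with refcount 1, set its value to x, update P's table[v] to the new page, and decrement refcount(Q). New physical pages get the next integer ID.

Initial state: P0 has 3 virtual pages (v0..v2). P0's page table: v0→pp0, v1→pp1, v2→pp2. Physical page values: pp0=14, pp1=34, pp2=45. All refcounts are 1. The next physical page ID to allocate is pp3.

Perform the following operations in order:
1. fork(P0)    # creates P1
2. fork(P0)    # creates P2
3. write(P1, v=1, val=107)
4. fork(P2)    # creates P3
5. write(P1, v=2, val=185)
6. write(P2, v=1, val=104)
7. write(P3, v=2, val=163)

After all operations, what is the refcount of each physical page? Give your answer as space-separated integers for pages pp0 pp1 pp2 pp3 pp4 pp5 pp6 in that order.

Op 1: fork(P0) -> P1. 3 ppages; refcounts: pp0:2 pp1:2 pp2:2
Op 2: fork(P0) -> P2. 3 ppages; refcounts: pp0:3 pp1:3 pp2:3
Op 3: write(P1, v1, 107). refcount(pp1)=3>1 -> COPY to pp3. 4 ppages; refcounts: pp0:3 pp1:2 pp2:3 pp3:1
Op 4: fork(P2) -> P3. 4 ppages; refcounts: pp0:4 pp1:3 pp2:4 pp3:1
Op 5: write(P1, v2, 185). refcount(pp2)=4>1 -> COPY to pp4. 5 ppages; refcounts: pp0:4 pp1:3 pp2:3 pp3:1 pp4:1
Op 6: write(P2, v1, 104). refcount(pp1)=3>1 -> COPY to pp5. 6 ppages; refcounts: pp0:4 pp1:2 pp2:3 pp3:1 pp4:1 pp5:1
Op 7: write(P3, v2, 163). refcount(pp2)=3>1 -> COPY to pp6. 7 ppages; refcounts: pp0:4 pp1:2 pp2:2 pp3:1 pp4:1 pp5:1 pp6:1

Answer: 4 2 2 1 1 1 1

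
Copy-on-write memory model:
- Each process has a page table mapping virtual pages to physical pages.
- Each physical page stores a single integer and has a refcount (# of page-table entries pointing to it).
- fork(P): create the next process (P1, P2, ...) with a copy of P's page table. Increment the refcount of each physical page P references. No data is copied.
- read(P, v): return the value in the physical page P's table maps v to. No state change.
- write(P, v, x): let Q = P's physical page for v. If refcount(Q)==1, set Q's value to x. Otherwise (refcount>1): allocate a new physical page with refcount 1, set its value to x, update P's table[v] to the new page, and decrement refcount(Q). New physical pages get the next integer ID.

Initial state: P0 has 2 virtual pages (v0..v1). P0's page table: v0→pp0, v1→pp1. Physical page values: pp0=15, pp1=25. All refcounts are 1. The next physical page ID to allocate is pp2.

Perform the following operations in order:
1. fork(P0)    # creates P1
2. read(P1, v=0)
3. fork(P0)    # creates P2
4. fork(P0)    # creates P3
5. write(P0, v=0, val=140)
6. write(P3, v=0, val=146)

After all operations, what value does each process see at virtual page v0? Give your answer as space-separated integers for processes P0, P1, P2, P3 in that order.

Op 1: fork(P0) -> P1. 2 ppages; refcounts: pp0:2 pp1:2
Op 2: read(P1, v0) -> 15. No state change.
Op 3: fork(P0) -> P2. 2 ppages; refcounts: pp0:3 pp1:3
Op 4: fork(P0) -> P3. 2 ppages; refcounts: pp0:4 pp1:4
Op 5: write(P0, v0, 140). refcount(pp0)=4>1 -> COPY to pp2. 3 ppages; refcounts: pp0:3 pp1:4 pp2:1
Op 6: write(P3, v0, 146). refcount(pp0)=3>1 -> COPY to pp3. 4 ppages; refcounts: pp0:2 pp1:4 pp2:1 pp3:1
P0: v0 -> pp2 = 140
P1: v0 -> pp0 = 15
P2: v0 -> pp0 = 15
P3: v0 -> pp3 = 146

Answer: 140 15 15 146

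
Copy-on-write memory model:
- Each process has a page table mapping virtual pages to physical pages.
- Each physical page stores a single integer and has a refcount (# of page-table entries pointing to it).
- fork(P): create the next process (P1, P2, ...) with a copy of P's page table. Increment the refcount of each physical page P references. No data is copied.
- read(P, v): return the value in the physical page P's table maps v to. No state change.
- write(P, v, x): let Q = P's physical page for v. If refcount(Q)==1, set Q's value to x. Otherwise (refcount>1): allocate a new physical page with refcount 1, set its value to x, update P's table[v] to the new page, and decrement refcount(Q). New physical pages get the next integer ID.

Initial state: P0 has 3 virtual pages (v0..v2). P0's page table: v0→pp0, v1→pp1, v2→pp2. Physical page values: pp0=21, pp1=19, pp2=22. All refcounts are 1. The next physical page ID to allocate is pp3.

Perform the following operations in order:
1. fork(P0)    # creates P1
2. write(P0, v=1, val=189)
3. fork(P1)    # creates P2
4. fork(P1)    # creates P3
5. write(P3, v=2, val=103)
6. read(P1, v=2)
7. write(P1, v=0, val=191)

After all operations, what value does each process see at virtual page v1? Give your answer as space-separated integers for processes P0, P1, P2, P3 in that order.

Op 1: fork(P0) -> P1. 3 ppages; refcounts: pp0:2 pp1:2 pp2:2
Op 2: write(P0, v1, 189). refcount(pp1)=2>1 -> COPY to pp3. 4 ppages; refcounts: pp0:2 pp1:1 pp2:2 pp3:1
Op 3: fork(P1) -> P2. 4 ppages; refcounts: pp0:3 pp1:2 pp2:3 pp3:1
Op 4: fork(P1) -> P3. 4 ppages; refcounts: pp0:4 pp1:3 pp2:4 pp3:1
Op 5: write(P3, v2, 103). refcount(pp2)=4>1 -> COPY to pp4. 5 ppages; refcounts: pp0:4 pp1:3 pp2:3 pp3:1 pp4:1
Op 6: read(P1, v2) -> 22. No state change.
Op 7: write(P1, v0, 191). refcount(pp0)=4>1 -> COPY to pp5. 6 ppages; refcounts: pp0:3 pp1:3 pp2:3 pp3:1 pp4:1 pp5:1
P0: v1 -> pp3 = 189
P1: v1 -> pp1 = 19
P2: v1 -> pp1 = 19
P3: v1 -> pp1 = 19

Answer: 189 19 19 19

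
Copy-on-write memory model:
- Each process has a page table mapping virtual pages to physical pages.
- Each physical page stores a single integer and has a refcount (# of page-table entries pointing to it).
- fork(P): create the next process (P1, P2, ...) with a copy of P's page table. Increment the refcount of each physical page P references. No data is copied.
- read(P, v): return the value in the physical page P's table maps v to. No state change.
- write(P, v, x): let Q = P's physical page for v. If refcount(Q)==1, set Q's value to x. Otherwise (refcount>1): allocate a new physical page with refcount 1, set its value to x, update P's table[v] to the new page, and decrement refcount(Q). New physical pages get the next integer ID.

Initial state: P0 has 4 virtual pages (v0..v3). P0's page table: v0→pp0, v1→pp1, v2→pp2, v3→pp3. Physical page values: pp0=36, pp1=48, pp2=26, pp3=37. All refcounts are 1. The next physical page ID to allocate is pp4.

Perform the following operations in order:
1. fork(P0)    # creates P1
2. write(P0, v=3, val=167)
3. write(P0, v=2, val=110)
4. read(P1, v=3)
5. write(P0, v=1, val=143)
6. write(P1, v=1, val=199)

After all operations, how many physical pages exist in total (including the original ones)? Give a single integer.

Op 1: fork(P0) -> P1. 4 ppages; refcounts: pp0:2 pp1:2 pp2:2 pp3:2
Op 2: write(P0, v3, 167). refcount(pp3)=2>1 -> COPY to pp4. 5 ppages; refcounts: pp0:2 pp1:2 pp2:2 pp3:1 pp4:1
Op 3: write(P0, v2, 110). refcount(pp2)=2>1 -> COPY to pp5. 6 ppages; refcounts: pp0:2 pp1:2 pp2:1 pp3:1 pp4:1 pp5:1
Op 4: read(P1, v3) -> 37. No state change.
Op 5: write(P0, v1, 143). refcount(pp1)=2>1 -> COPY to pp6. 7 ppages; refcounts: pp0:2 pp1:1 pp2:1 pp3:1 pp4:1 pp5:1 pp6:1
Op 6: write(P1, v1, 199). refcount(pp1)=1 -> write in place. 7 ppages; refcounts: pp0:2 pp1:1 pp2:1 pp3:1 pp4:1 pp5:1 pp6:1

Answer: 7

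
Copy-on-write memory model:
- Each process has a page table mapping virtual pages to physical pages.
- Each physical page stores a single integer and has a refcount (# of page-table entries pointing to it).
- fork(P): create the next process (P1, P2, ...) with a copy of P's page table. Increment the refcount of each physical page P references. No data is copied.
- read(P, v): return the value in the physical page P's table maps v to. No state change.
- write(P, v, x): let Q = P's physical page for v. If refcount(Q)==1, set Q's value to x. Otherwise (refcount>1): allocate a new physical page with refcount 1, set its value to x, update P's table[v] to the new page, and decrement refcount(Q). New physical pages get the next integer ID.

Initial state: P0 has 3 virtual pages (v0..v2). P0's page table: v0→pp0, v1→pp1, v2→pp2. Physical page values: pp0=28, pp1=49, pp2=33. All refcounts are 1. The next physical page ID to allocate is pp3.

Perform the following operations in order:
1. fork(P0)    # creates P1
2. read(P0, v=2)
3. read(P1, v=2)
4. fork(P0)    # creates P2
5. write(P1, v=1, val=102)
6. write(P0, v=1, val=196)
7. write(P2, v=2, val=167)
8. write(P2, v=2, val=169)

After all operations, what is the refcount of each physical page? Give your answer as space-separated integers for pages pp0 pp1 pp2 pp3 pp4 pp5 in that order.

Op 1: fork(P0) -> P1. 3 ppages; refcounts: pp0:2 pp1:2 pp2:2
Op 2: read(P0, v2) -> 33. No state change.
Op 3: read(P1, v2) -> 33. No state change.
Op 4: fork(P0) -> P2. 3 ppages; refcounts: pp0:3 pp1:3 pp2:3
Op 5: write(P1, v1, 102). refcount(pp1)=3>1 -> COPY to pp3. 4 ppages; refcounts: pp0:3 pp1:2 pp2:3 pp3:1
Op 6: write(P0, v1, 196). refcount(pp1)=2>1 -> COPY to pp4. 5 ppages; refcounts: pp0:3 pp1:1 pp2:3 pp3:1 pp4:1
Op 7: write(P2, v2, 167). refcount(pp2)=3>1 -> COPY to pp5. 6 ppages; refcounts: pp0:3 pp1:1 pp2:2 pp3:1 pp4:1 pp5:1
Op 8: write(P2, v2, 169). refcount(pp5)=1 -> write in place. 6 ppages; refcounts: pp0:3 pp1:1 pp2:2 pp3:1 pp4:1 pp5:1

Answer: 3 1 2 1 1 1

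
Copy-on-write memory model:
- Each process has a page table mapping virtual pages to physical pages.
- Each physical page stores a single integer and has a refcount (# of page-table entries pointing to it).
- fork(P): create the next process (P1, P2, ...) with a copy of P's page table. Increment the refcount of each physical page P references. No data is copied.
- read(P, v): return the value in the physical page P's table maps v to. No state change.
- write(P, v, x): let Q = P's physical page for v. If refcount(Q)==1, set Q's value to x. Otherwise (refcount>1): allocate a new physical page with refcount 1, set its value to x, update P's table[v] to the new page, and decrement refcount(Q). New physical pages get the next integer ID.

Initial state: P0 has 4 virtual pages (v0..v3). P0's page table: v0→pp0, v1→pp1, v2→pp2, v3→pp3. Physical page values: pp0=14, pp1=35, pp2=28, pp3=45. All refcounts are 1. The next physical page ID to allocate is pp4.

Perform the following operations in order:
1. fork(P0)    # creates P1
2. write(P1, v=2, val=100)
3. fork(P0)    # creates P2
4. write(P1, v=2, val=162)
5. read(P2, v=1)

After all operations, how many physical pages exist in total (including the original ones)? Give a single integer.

Answer: 5

Derivation:
Op 1: fork(P0) -> P1. 4 ppages; refcounts: pp0:2 pp1:2 pp2:2 pp3:2
Op 2: write(P1, v2, 100). refcount(pp2)=2>1 -> COPY to pp4. 5 ppages; refcounts: pp0:2 pp1:2 pp2:1 pp3:2 pp4:1
Op 3: fork(P0) -> P2. 5 ppages; refcounts: pp0:3 pp1:3 pp2:2 pp3:3 pp4:1
Op 4: write(P1, v2, 162). refcount(pp4)=1 -> write in place. 5 ppages; refcounts: pp0:3 pp1:3 pp2:2 pp3:3 pp4:1
Op 5: read(P2, v1) -> 35. No state change.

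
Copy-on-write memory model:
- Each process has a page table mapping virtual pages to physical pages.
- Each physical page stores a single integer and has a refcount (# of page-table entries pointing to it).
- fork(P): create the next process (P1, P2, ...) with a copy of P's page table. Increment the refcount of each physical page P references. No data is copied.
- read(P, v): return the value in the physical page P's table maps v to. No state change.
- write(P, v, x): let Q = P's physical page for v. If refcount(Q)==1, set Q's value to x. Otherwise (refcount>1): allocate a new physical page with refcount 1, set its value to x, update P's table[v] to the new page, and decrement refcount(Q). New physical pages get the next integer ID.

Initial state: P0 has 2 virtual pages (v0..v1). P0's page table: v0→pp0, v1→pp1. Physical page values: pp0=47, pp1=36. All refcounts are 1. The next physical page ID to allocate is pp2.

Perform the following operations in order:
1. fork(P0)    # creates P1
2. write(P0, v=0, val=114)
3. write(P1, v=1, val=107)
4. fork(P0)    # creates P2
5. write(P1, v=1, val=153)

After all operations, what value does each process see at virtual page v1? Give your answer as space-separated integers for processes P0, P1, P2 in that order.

Answer: 36 153 36

Derivation:
Op 1: fork(P0) -> P1. 2 ppages; refcounts: pp0:2 pp1:2
Op 2: write(P0, v0, 114). refcount(pp0)=2>1 -> COPY to pp2. 3 ppages; refcounts: pp0:1 pp1:2 pp2:1
Op 3: write(P1, v1, 107). refcount(pp1)=2>1 -> COPY to pp3. 4 ppages; refcounts: pp0:1 pp1:1 pp2:1 pp3:1
Op 4: fork(P0) -> P2. 4 ppages; refcounts: pp0:1 pp1:2 pp2:2 pp3:1
Op 5: write(P1, v1, 153). refcount(pp3)=1 -> write in place. 4 ppages; refcounts: pp0:1 pp1:2 pp2:2 pp3:1
P0: v1 -> pp1 = 36
P1: v1 -> pp3 = 153
P2: v1 -> pp1 = 36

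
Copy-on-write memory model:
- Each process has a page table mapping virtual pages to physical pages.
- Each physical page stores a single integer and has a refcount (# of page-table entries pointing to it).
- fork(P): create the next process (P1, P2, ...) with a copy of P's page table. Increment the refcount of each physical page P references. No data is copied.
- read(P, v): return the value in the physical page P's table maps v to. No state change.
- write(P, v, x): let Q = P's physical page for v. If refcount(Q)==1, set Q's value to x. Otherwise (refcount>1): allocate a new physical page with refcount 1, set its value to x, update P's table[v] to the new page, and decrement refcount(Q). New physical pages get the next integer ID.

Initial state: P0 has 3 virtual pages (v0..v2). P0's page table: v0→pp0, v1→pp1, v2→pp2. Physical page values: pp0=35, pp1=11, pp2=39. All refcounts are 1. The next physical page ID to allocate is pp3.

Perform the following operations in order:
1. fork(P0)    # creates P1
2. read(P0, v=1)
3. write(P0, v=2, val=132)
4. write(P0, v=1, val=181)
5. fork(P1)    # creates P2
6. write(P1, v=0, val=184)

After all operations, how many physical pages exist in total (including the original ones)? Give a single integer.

Answer: 6

Derivation:
Op 1: fork(P0) -> P1. 3 ppages; refcounts: pp0:2 pp1:2 pp2:2
Op 2: read(P0, v1) -> 11. No state change.
Op 3: write(P0, v2, 132). refcount(pp2)=2>1 -> COPY to pp3. 4 ppages; refcounts: pp0:2 pp1:2 pp2:1 pp3:1
Op 4: write(P0, v1, 181). refcount(pp1)=2>1 -> COPY to pp4. 5 ppages; refcounts: pp0:2 pp1:1 pp2:1 pp3:1 pp4:1
Op 5: fork(P1) -> P2. 5 ppages; refcounts: pp0:3 pp1:2 pp2:2 pp3:1 pp4:1
Op 6: write(P1, v0, 184). refcount(pp0)=3>1 -> COPY to pp5. 6 ppages; refcounts: pp0:2 pp1:2 pp2:2 pp3:1 pp4:1 pp5:1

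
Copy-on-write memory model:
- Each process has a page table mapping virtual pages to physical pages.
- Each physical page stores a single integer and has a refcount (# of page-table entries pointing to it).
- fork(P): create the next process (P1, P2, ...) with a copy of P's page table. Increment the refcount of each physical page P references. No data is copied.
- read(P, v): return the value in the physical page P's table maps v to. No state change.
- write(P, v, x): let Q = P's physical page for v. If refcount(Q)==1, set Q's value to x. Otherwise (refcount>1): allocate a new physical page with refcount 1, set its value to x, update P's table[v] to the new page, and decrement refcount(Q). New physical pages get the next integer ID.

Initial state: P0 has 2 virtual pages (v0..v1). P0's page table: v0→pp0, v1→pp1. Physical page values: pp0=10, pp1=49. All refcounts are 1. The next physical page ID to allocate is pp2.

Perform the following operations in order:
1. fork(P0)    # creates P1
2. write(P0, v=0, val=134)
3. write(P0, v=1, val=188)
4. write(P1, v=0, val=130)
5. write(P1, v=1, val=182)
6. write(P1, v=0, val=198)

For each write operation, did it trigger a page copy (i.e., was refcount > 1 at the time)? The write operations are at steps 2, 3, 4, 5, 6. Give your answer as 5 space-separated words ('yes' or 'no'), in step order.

Op 1: fork(P0) -> P1. 2 ppages; refcounts: pp0:2 pp1:2
Op 2: write(P0, v0, 134). refcount(pp0)=2>1 -> COPY to pp2. 3 ppages; refcounts: pp0:1 pp1:2 pp2:1
Op 3: write(P0, v1, 188). refcount(pp1)=2>1 -> COPY to pp3. 4 ppages; refcounts: pp0:1 pp1:1 pp2:1 pp3:1
Op 4: write(P1, v0, 130). refcount(pp0)=1 -> write in place. 4 ppages; refcounts: pp0:1 pp1:1 pp2:1 pp3:1
Op 5: write(P1, v1, 182). refcount(pp1)=1 -> write in place. 4 ppages; refcounts: pp0:1 pp1:1 pp2:1 pp3:1
Op 6: write(P1, v0, 198). refcount(pp0)=1 -> write in place. 4 ppages; refcounts: pp0:1 pp1:1 pp2:1 pp3:1

yes yes no no no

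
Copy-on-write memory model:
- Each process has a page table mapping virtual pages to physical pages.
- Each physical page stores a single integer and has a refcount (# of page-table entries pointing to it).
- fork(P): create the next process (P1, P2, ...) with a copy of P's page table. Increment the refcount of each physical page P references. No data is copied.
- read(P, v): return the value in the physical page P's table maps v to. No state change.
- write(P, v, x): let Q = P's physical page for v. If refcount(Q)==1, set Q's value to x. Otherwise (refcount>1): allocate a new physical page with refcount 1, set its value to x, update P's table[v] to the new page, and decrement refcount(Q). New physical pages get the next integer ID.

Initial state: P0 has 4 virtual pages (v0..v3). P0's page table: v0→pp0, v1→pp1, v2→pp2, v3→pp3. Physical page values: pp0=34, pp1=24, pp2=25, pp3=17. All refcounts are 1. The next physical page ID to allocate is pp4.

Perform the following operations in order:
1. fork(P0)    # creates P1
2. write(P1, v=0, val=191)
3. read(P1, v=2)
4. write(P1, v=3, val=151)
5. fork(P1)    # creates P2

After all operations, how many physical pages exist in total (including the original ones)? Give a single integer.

Answer: 6

Derivation:
Op 1: fork(P0) -> P1. 4 ppages; refcounts: pp0:2 pp1:2 pp2:2 pp3:2
Op 2: write(P1, v0, 191). refcount(pp0)=2>1 -> COPY to pp4. 5 ppages; refcounts: pp0:1 pp1:2 pp2:2 pp3:2 pp4:1
Op 3: read(P1, v2) -> 25. No state change.
Op 4: write(P1, v3, 151). refcount(pp3)=2>1 -> COPY to pp5. 6 ppages; refcounts: pp0:1 pp1:2 pp2:2 pp3:1 pp4:1 pp5:1
Op 5: fork(P1) -> P2. 6 ppages; refcounts: pp0:1 pp1:3 pp2:3 pp3:1 pp4:2 pp5:2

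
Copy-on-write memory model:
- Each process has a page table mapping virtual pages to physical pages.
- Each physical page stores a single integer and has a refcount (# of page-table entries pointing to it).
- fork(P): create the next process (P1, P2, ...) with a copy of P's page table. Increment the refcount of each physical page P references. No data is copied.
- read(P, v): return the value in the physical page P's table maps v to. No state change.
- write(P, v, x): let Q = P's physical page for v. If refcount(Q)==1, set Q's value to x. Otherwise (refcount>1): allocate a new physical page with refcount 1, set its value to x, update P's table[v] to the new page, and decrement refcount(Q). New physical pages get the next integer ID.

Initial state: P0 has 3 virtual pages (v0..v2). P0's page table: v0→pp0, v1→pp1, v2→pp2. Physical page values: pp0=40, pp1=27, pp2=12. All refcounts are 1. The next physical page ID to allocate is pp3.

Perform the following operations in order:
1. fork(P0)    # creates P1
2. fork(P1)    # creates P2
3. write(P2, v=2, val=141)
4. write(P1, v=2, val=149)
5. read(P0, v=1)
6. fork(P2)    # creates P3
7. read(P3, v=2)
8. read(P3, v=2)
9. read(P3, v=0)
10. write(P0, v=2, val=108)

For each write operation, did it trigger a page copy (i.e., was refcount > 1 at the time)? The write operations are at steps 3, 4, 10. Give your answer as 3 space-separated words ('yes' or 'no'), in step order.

Op 1: fork(P0) -> P1. 3 ppages; refcounts: pp0:2 pp1:2 pp2:2
Op 2: fork(P1) -> P2. 3 ppages; refcounts: pp0:3 pp1:3 pp2:3
Op 3: write(P2, v2, 141). refcount(pp2)=3>1 -> COPY to pp3. 4 ppages; refcounts: pp0:3 pp1:3 pp2:2 pp3:1
Op 4: write(P1, v2, 149). refcount(pp2)=2>1 -> COPY to pp4. 5 ppages; refcounts: pp0:3 pp1:3 pp2:1 pp3:1 pp4:1
Op 5: read(P0, v1) -> 27. No state change.
Op 6: fork(P2) -> P3. 5 ppages; refcounts: pp0:4 pp1:4 pp2:1 pp3:2 pp4:1
Op 7: read(P3, v2) -> 141. No state change.
Op 8: read(P3, v2) -> 141. No state change.
Op 9: read(P3, v0) -> 40. No state change.
Op 10: write(P0, v2, 108). refcount(pp2)=1 -> write in place. 5 ppages; refcounts: pp0:4 pp1:4 pp2:1 pp3:2 pp4:1

yes yes no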